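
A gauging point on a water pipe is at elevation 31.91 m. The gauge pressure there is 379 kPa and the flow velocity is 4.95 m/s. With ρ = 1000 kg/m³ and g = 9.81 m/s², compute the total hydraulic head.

Pressure head ψ = P/(ρg) = 379×1000 / (1000 × 9.81) = 38.63 m.
Velocity head = v²/(2g) = 4.95² / (2 × 9.81) = 1.249 m.
h = z + ψ + v²/(2g) = 31.91 + 38.63 + 1.249 = 71.79 m.

h ≈ 71.79 m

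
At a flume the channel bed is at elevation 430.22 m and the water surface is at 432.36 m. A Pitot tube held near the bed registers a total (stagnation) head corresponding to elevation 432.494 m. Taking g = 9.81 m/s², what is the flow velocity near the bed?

Near the bed, under hydrostatic conditions, the piezometric head (z + ψ) equals the free-surface elevation, 432.36 m.
Velocity head = total − piezometric = 432.494 − 432.36 = 0.134 m.
v = √(2g·h_v) = √(2 × 9.81 × 0.134) = 1.62 m/s.

v ≈ 1.62 m/s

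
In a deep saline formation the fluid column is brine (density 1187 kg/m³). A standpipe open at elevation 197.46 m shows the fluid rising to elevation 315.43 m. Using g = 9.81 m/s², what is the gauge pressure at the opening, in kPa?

P ≈ 1370 kPa

Pressure head ψ = h − z = 315.43 − 197.46 = 117.97 m.
P = ρgψ = 1187 × 9.81 × 117.97 = 1373698 Pa ≈ 1370 kPa.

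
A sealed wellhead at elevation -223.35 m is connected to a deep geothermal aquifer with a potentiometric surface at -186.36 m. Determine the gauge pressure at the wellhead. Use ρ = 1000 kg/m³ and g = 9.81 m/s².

Head above the cap: Δh = -186.36 − (-223.35) = 36.99 m.
P = ρgΔh = 1000 × 9.81 × 36.99 = 362872 Pa ≈ 363 kPa.

P ≈ 363 kPa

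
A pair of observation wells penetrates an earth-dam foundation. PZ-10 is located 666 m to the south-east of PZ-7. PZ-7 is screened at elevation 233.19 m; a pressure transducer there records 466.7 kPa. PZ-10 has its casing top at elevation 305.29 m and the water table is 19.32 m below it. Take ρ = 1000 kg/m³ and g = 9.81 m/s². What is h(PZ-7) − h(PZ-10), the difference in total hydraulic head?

Δh ≈ -5.21 m

Pressure head at PZ-7: ψ = P/(ρg) = 466.7×1000 / (1000 × 9.81) = 47.57 m.
Total head at PZ-7: h = z + ψ = 233.19 + 47.57 = 280.76 m.
Total head at PZ-10: h = 305.29 − 19.32 = 285.97 m.
Head difference: h(PZ-7) − h(PZ-10) = 280.76 − 285.97 = -5.21 m.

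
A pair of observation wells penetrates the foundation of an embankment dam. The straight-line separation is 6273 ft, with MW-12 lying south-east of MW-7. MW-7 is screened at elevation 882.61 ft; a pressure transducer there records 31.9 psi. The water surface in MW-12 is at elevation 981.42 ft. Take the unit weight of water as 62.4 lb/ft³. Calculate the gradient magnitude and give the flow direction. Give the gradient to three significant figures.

i ≈ 0.00402; groundwater flows toward the north-west

Pressure head at MW-7: ψ = 144·P/γ = 144 × 31.9 / 62.4 = 73.62 ft.
Total head at MW-7: h = z + ψ = 882.61 + 73.62 = 956.23 ft.
Total head at MW-12: h = 981.42 ft (water level in the piezometer is the total head).
Head difference: h(MW-7) − h(MW-12) = 956.23 − 981.42 = -25.19 ft.
Hydraulic gradient: i = |Δh| / L = 25.19 / 6273 = 0.00402.
Flow is from higher to lower head: from MW-12 toward MW-7, i.e. toward the north-west.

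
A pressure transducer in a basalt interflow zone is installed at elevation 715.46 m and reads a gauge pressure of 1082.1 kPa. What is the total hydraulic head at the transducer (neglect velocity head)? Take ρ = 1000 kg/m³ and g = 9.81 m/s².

h ≈ 825.77 m

ψ = P/(ρg) = 1082.1×1000 / (1000 × 9.81) = 110.31 m.
h = z + ψ = 715.46 + 110.31 = 825.77 m.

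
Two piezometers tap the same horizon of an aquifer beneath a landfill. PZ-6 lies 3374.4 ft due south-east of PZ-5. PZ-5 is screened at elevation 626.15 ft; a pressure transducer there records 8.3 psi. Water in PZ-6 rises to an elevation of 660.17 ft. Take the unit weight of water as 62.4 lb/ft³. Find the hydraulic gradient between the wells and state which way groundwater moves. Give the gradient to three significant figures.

i ≈ 0.00441; groundwater flows toward the north-west

Pressure head at PZ-5: ψ = 144·P/γ = 144 × 8.3 / 62.4 = 19.15 ft.
Total head at PZ-5: h = z + ψ = 626.15 + 19.15 = 645.30 ft.
Total head at PZ-6: h = 660.17 ft (water level in the piezometer is the total head).
Head difference: h(PZ-5) − h(PZ-6) = 645.30 − 660.17 = -14.87 ft.
Hydraulic gradient: i = |Δh| / L = 14.87 / 3374.4 = 0.00441.
Flow is from higher to lower head: from PZ-6 toward PZ-5, i.e. toward the north-west.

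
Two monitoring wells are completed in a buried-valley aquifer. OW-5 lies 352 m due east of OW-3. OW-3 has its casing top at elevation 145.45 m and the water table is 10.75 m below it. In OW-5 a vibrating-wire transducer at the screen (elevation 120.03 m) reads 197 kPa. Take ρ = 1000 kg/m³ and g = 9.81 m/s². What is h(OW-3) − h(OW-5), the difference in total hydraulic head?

Total head at OW-3: h = 145.45 − 10.75 = 134.70 m.
Pressure head at OW-5: ψ = P/(ρg) = 197×1000 / (1000 × 9.81) = 20.08 m.
Total head at OW-5: h = z + ψ = 120.03 + 20.08 = 140.11 m.
Head difference: h(OW-3) − h(OW-5) = 134.70 − 140.11 = -5.41 m.

Δh ≈ -5.41 m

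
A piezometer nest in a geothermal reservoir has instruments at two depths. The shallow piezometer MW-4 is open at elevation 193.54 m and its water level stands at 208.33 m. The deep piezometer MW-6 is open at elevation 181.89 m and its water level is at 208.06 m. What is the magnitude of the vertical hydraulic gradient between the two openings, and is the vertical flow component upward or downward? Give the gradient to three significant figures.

Total head at MW-4: h = 208.33 m (water level in the standpipe).
Total head at MW-6: h = 208.06 m.
Δh = h(MW-4) − h(MW-6) = 208.33 − 208.06 = 0.27 m.
Vertical separation Δz = 193.54 − 181.89 = 11.65 m.
|i_v| = |Δh| / Δz = 0.27 / 11.65 = 0.0232.
Head is higher in the shallow piezometer, so vertical flow is downward (recharge condition).

|i_v| ≈ 0.0232; vertical flow is downward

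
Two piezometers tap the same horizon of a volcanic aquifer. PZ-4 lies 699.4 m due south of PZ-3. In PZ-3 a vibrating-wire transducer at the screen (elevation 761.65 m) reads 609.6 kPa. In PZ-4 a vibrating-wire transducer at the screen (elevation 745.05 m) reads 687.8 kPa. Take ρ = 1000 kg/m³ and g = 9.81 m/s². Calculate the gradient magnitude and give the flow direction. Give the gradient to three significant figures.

Pressure head at PZ-3: ψ = P/(ρg) = 609.6×1000 / (1000 × 9.81) = 62.14 m.
Total head at PZ-3: h = z + ψ = 761.65 + 62.14 = 823.79 m.
Pressure head at PZ-4: ψ = P/(ρg) = 687.8×1000 / (1000 × 9.81) = 70.11 m.
Total head at PZ-4: h = z + ψ = 745.05 + 70.11 = 815.16 m.
Head difference: h(PZ-3) − h(PZ-4) = 823.79 − 815.16 = 8.63 m.
Hydraulic gradient: i = |Δh| / L = 8.63 / 699.4 = 0.0123.
Flow is from higher to lower head: from PZ-3 toward PZ-4, i.e. toward the south.

i ≈ 0.0123; groundwater flows toward the south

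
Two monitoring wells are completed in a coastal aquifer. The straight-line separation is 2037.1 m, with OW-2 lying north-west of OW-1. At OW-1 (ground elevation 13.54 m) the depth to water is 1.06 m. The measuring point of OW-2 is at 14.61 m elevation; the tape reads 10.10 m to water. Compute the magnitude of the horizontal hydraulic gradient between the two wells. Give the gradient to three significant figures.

Total head at OW-1: h = 13.54 − 1.06 = 12.48 m.
Total head at OW-2: h = 14.61 − 10.10 = 4.51 m.
Head difference: h(OW-1) − h(OW-2) = 12.48 − 4.51 = 7.97 m.
Hydraulic gradient: i = |Δh| / L = 7.97 / 2037.1 = 0.00391.

i ≈ 0.00391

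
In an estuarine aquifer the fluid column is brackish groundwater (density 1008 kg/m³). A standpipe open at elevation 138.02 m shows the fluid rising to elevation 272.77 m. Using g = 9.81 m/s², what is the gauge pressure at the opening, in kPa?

Pressure head ψ = h − z = 272.77 − 138.02 = 134.75 m.
P = ρgψ = 1008 × 9.81 × 134.75 = 1332473 Pa ≈ 1330 kPa.

P ≈ 1330 kPa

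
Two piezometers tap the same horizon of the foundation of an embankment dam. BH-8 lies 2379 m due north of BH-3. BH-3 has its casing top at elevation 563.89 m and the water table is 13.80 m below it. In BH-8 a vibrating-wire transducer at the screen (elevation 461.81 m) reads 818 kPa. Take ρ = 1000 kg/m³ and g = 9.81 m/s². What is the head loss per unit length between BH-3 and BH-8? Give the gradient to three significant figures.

i ≈ 0.00206 m/m

Total head at BH-3: h = 563.89 − 13.80 = 550.09 m.
Pressure head at BH-8: ψ = P/(ρg) = 818×1000 / (1000 × 9.81) = 83.38 m.
Total head at BH-8: h = z + ψ = 461.81 + 83.38 = 545.19 m.
Head difference: h(BH-3) − h(BH-8) = 550.09 − 545.19 = 4.90 m.
Hydraulic gradient: i = |Δh| / L = 4.90 / 2379 = 0.00206.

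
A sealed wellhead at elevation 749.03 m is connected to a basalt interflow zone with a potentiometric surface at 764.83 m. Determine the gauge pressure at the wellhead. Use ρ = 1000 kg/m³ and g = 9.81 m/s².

P ≈ 155 kPa

Head above the cap: Δh = 764.83 − 749.03 = 15.80 m.
P = ρgΔh = 1000 × 9.81 × 15.80 = 154998 Pa ≈ 155 kPa.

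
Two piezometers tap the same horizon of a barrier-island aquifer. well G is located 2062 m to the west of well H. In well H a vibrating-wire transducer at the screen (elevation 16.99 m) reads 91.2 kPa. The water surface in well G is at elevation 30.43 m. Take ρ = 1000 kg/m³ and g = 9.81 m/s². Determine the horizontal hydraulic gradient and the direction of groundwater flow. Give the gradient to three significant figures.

Pressure head at well H: ψ = P/(ρg) = 91.2×1000 / (1000 × 9.81) = 9.30 m.
Total head at well H: h = z + ψ = 16.99 + 9.30 = 26.29 m.
Total head at well G: h = 30.43 m (water level in the piezometer is the total head).
Head difference: h(well H) − h(well G) = 26.29 − 30.43 = -4.14 m.
Hydraulic gradient: i = |Δh| / L = 4.14 / 2062 = 0.00201.
Flow is from higher to lower head: from well G toward well H, i.e. toward the east.

i ≈ 0.00201; groundwater flows toward the east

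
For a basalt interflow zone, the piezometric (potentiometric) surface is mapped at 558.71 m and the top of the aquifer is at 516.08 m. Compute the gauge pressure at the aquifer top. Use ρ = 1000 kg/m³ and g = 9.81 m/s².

P ≈ 418 kPa

Pressure head at the aquifer top: ψ = h − z = 558.71 − 516.08 = 42.63 m.
P = ρgψ = 1000 × 9.81 × 42.63 = 418200 Pa ≈ 418 kPa.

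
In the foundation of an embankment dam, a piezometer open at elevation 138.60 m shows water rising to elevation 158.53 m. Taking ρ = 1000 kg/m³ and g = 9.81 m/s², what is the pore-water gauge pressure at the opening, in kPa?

Pressure head ψ = h − z = 158.53 − 138.60 = 19.93 m.
P = ρgψ = 1000 × 9.81 × 19.93 = 195513 Pa ≈ 196 kPa.

P ≈ 196 kPa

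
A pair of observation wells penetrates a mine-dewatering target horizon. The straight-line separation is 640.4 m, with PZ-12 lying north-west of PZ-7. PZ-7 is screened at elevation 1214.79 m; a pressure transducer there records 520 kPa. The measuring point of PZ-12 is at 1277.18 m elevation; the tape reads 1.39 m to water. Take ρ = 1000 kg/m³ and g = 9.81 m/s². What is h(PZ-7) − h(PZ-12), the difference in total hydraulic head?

Pressure head at PZ-7: ψ = P/(ρg) = 520×1000 / (1000 × 9.81) = 53.01 m.
Total head at PZ-7: h = z + ψ = 1214.79 + 53.01 = 1267.80 m.
Total head at PZ-12: h = 1277.18 − 1.39 = 1275.79 m.
Head difference: h(PZ-7) − h(PZ-12) = 1267.80 − 1275.79 = -7.99 m.

Δh ≈ -7.99 m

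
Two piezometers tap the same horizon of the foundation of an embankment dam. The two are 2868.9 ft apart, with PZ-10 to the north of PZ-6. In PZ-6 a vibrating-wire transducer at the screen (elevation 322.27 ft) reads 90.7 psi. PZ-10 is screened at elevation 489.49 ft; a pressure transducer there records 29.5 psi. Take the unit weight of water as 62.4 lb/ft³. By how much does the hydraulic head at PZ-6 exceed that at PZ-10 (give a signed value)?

Δh ≈ -25.99 ft

Pressure head at PZ-6: ψ = 144·P/γ = 144 × 90.7 / 62.4 = 209.31 ft.
Total head at PZ-6: h = z + ψ = 322.27 + 209.31 = 531.58 ft.
Pressure head at PZ-10: ψ = 144·P/γ = 144 × 29.5 / 62.4 = 68.08 ft.
Total head at PZ-10: h = z + ψ = 489.49 + 68.08 = 557.57 ft.
Head difference: h(PZ-6) − h(PZ-10) = 531.58 − 557.57 = -25.99 ft.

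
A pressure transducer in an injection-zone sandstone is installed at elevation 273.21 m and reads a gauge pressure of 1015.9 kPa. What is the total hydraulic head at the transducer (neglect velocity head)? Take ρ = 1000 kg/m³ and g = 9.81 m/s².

ψ = P/(ρg) = 1015.9×1000 / (1000 × 9.81) = 103.56 m.
h = z + ψ = 273.21 + 103.56 = 376.77 m.

h ≈ 376.77 m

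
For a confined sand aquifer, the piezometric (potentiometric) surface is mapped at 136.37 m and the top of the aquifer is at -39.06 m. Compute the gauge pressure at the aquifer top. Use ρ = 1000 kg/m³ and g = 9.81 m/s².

Pressure head at the aquifer top: ψ = h − z = 136.37 − (-39.06) = 175.43 m.
P = ρgψ = 1000 × 9.81 × 175.43 = 1720968 Pa ≈ 1720 kPa.

P ≈ 1720 kPa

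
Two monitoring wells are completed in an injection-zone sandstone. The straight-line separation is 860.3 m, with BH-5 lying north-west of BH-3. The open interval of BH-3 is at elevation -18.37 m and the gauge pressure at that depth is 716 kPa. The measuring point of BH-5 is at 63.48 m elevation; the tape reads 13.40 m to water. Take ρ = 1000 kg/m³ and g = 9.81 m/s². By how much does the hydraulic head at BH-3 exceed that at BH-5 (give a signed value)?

Pressure head at BH-3: ψ = P/(ρg) = 716×1000 / (1000 × 9.81) = 72.99 m.
Total head at BH-3: h = z + ψ = -18.37 + 72.99 = 54.62 m.
Total head at BH-5: h = 63.48 − 13.40 = 50.08 m.
Head difference: h(BH-3) − h(BH-5) = 54.62 − 50.08 = 4.54 m.

Δh ≈ 4.54 m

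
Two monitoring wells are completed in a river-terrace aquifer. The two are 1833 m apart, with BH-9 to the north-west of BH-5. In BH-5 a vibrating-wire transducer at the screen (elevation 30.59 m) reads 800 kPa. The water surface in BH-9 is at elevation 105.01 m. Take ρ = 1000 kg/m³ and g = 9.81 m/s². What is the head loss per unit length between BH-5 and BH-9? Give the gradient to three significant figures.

Pressure head at BH-5: ψ = P/(ρg) = 800×1000 / (1000 × 9.81) = 81.55 m.
Total head at BH-5: h = z + ψ = 30.59 + 81.55 = 112.14 m.
Total head at BH-9: h = 105.01 m (water level in the piezometer is the total head).
Head difference: h(BH-5) − h(BH-9) = 112.14 − 105.01 = 7.13 m.
Hydraulic gradient: i = |Δh| / L = 7.13 / 1833 = 0.00389.

i ≈ 0.00389 m/m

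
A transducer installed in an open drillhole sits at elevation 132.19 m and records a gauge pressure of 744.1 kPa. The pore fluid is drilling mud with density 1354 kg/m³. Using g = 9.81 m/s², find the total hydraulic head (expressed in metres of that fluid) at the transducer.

ψ = P/(ρg) = 744.1×1000 / (1354 × 9.81) = 56.02 m.
h = z + ψ = 132.19 + 56.02 = 188.21 m.

h ≈ 188.21 m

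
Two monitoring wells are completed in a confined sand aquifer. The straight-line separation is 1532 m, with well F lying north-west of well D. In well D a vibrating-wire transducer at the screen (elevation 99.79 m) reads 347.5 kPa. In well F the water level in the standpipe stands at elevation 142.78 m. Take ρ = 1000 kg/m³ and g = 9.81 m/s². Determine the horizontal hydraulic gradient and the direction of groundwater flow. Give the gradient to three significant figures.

Pressure head at well D: ψ = P/(ρg) = 347.5×1000 / (1000 × 9.81) = 35.42 m.
Total head at well D: h = z + ψ = 99.79 + 35.42 = 135.21 m.
Total head at well F: h = 142.78 m (water level in the piezometer is the total head).
Head difference: h(well D) − h(well F) = 135.21 − 142.78 = -7.57 m.
Hydraulic gradient: i = |Δh| / L = 7.57 / 1532 = 0.00494.
Flow is from higher to lower head: from well F toward well D, i.e. toward the south-east.

i ≈ 0.00494; groundwater flows toward the south-east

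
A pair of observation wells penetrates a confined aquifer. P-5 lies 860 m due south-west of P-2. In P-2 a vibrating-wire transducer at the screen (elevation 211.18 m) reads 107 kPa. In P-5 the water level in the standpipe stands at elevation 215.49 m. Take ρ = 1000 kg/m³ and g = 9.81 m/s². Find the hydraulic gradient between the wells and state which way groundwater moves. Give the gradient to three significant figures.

Pressure head at P-2: ψ = P/(ρg) = 107×1000 / (1000 × 9.81) = 10.91 m.
Total head at P-2: h = z + ψ = 211.18 + 10.91 = 222.09 m.
Total head at P-5: h = 215.49 m (water level in the piezometer is the total head).
Head difference: h(P-2) − h(P-5) = 222.09 − 215.49 = 6.60 m.
Hydraulic gradient: i = |Δh| / L = 6.60 / 860 = 0.00767.
Flow is from higher to lower head: from P-2 toward P-5, i.e. toward the south-west.

i ≈ 0.00767; groundwater flows toward the south-west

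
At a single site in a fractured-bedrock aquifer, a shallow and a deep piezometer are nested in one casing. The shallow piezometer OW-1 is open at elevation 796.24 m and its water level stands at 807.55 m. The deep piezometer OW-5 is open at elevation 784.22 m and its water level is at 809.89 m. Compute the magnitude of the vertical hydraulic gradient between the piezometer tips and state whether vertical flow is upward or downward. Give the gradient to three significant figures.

Total head at OW-1: h = 807.55 m (water level in the standpipe).
Total head at OW-5: h = 809.89 m.
Δh = h(OW-1) − h(OW-5) = 807.55 − 809.89 = -2.34 m.
Vertical separation Δz = 796.24 − 784.22 = 12.02 m.
|i_v| = |Δh| / Δz = 2.34 / 12.02 = 0.195.
Head is higher in the deep piezometer, so vertical flow is upward (discharge condition).

|i_v| ≈ 0.195; vertical flow is upward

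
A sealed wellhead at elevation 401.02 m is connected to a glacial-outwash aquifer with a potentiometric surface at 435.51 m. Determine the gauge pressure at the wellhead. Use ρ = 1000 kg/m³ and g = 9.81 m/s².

P ≈ 338 kPa

Head above the cap: Δh = 435.51 − 401.02 = 34.49 m.
P = ρgΔh = 1000 × 9.81 × 34.49 = 338347 Pa ≈ 338 kPa.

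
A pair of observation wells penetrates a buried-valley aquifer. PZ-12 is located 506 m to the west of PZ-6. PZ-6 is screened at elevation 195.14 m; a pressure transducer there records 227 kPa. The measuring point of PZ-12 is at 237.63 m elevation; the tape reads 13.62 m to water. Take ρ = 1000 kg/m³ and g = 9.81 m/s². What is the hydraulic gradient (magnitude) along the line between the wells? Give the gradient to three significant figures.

Pressure head at PZ-6: ψ = P/(ρg) = 227×1000 / (1000 × 9.81) = 23.14 m.
Total head at PZ-6: h = z + ψ = 195.14 + 23.14 = 218.28 m.
Total head at PZ-12: h = 237.63 − 13.62 = 224.01 m.
Head difference: h(PZ-6) − h(PZ-12) = 218.28 − 224.01 = -5.73 m.
Hydraulic gradient: i = |Δh| / L = 5.73 / 506 = 0.0113.

i ≈ 0.0113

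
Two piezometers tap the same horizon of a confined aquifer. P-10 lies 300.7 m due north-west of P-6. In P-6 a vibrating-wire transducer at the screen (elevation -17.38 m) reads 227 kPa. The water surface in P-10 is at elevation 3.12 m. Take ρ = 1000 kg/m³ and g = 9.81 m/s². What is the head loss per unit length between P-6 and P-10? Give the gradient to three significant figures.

i ≈ 0.00878 m/m

Pressure head at P-6: ψ = P/(ρg) = 227×1000 / (1000 × 9.81) = 23.14 m.
Total head at P-6: h = z + ψ = -17.38 + 23.14 = 5.76 m.
Total head at P-10: h = 3.12 m (water level in the piezometer is the total head).
Head difference: h(P-6) − h(P-10) = 5.76 − 3.12 = 2.64 m.
Hydraulic gradient: i = |Δh| / L = 2.64 / 300.7 = 0.00878.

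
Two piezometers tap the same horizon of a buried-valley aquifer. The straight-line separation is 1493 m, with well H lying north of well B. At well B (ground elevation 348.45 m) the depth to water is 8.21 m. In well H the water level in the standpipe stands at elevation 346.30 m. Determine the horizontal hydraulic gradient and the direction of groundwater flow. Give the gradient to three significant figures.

i ≈ 0.00406; groundwater flows toward the south

Total head at well B: h = 348.45 − 8.21 = 340.24 m.
Total head at well H: h = 346.30 m (water level in the piezometer is the total head).
Head difference: h(well B) − h(well H) = 340.24 − 346.30 = -6.06 m.
Hydraulic gradient: i = |Δh| / L = 6.06 / 1493 = 0.00406.
Flow is from higher to lower head: from well H toward well B, i.e. toward the south.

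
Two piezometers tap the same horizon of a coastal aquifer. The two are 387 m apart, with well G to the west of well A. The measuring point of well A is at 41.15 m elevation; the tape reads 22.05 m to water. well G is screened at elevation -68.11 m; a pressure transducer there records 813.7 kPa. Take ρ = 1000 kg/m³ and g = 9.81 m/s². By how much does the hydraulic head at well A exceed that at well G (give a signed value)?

Total head at well A: h = 41.15 − 22.05 = 19.10 m.
Pressure head at well G: ψ = P/(ρg) = 813.7×1000 / (1000 × 9.81) = 82.95 m.
Total head at well G: h = z + ψ = -68.11 + 82.95 = 14.84 m.
Head difference: h(well A) − h(well G) = 19.10 − 14.84 = 4.26 m.

Δh ≈ 4.26 m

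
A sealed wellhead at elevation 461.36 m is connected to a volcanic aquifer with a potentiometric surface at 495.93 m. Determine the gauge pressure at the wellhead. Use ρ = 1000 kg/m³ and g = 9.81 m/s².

Head above the cap: Δh = 495.93 − 461.36 = 34.57 m.
P = ρgΔh = 1000 × 9.81 × 34.57 = 339132 Pa ≈ 339 kPa.

P ≈ 339 kPa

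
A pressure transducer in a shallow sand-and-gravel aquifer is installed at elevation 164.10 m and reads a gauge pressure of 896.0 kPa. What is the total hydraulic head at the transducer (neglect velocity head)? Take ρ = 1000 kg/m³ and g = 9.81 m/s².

h ≈ 255.44 m

ψ = P/(ρg) = 896.0×1000 / (1000 × 9.81) = 91.34 m.
h = z + ψ = 164.10 + 91.34 = 255.44 m.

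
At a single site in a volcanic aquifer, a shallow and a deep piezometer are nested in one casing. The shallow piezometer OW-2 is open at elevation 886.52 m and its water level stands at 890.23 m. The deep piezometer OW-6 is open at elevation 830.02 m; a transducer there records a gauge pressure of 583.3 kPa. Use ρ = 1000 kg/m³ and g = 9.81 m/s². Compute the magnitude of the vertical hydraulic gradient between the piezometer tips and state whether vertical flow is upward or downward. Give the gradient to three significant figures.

Total head at OW-2: h = 890.23 m (water level in the standpipe).
Pressure head at OW-6: ψ = P/(ρg) = 583.3×1000 / (1000 × 9.81) = 59.46 m.
Total head at OW-6: h = z + ψ = 830.02 + 59.46 = 889.48 m.
Δh = h(OW-2) − h(OW-6) = 890.23 − 889.48 = 0.75 m.
Vertical separation Δz = 886.52 − 830.02 = 56.50 m.
|i_v| = |Δh| / Δz = 0.75 / 56.50 = 0.0133.
Head is higher in the shallow piezometer, so vertical flow is downward (recharge condition).

|i_v| ≈ 0.0133; vertical flow is downward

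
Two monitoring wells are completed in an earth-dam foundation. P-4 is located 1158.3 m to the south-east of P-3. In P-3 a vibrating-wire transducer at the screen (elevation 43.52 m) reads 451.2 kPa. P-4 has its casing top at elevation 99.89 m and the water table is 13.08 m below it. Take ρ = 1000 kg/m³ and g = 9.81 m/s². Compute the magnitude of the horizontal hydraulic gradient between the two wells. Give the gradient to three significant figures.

i ≈ 0.00233

Pressure head at P-3: ψ = P/(ρg) = 451.2×1000 / (1000 × 9.81) = 45.99 m.
Total head at P-3: h = z + ψ = 43.52 + 45.99 = 89.51 m.
Total head at P-4: h = 99.89 − 13.08 = 86.81 m.
Head difference: h(P-3) − h(P-4) = 89.51 − 86.81 = 2.70 m.
Hydraulic gradient: i = |Δh| / L = 2.70 / 1158.3 = 0.00233.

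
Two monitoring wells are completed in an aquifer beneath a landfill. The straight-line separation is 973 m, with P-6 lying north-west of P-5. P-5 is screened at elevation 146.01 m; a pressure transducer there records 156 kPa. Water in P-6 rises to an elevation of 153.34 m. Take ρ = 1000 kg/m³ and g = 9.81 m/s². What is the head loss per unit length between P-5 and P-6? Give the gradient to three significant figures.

i ≈ 0.00881 m/m

Pressure head at P-5: ψ = P/(ρg) = 156×1000 / (1000 × 9.81) = 15.90 m.
Total head at P-5: h = z + ψ = 146.01 + 15.90 = 161.91 m.
Total head at P-6: h = 153.34 m (water level in the piezometer is the total head).
Head difference: h(P-5) − h(P-6) = 161.91 − 153.34 = 8.57 m.
Hydraulic gradient: i = |Δh| / L = 8.57 / 973 = 0.00881.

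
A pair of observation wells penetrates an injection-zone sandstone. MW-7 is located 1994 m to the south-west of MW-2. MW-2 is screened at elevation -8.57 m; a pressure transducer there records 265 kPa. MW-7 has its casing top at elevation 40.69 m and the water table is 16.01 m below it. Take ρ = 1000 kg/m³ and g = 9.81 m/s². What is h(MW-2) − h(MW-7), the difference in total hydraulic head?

Δh ≈ -6.24 m

Pressure head at MW-2: ψ = P/(ρg) = 265×1000 / (1000 × 9.81) = 27.01 m.
Total head at MW-2: h = z + ψ = -8.57 + 27.01 = 18.44 m.
Total head at MW-7: h = 40.69 − 16.01 = 24.68 m.
Head difference: h(MW-2) − h(MW-7) = 18.44 − 24.68 = -6.24 m.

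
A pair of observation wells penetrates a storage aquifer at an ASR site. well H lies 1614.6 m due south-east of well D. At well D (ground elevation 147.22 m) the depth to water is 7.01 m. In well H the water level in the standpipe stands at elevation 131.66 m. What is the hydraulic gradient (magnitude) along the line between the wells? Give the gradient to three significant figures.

Total head at well D: h = 147.22 − 7.01 = 140.21 m.
Total head at well H: h = 131.66 m (water level in the piezometer is the total head).
Head difference: h(well D) − h(well H) = 140.21 − 131.66 = 8.55 m.
Hydraulic gradient: i = |Δh| / L = 8.55 / 1614.6 = 0.00530.

i ≈ 0.00530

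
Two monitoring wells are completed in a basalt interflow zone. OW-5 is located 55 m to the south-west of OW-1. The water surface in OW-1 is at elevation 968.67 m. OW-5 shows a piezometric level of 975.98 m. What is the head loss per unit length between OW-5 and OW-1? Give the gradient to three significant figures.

Total head at OW-1: h = 968.67 m (water level in the piezometer is the total head).
Total head at OW-5: h = 975.98 m (water level in the piezometer is the total head).
Head difference: h(OW-1) − h(OW-5) = 968.67 − 975.98 = -7.31 m.
Hydraulic gradient: i = |Δh| / L = 7.31 / 55 = 0.133.

i ≈ 0.133 m/m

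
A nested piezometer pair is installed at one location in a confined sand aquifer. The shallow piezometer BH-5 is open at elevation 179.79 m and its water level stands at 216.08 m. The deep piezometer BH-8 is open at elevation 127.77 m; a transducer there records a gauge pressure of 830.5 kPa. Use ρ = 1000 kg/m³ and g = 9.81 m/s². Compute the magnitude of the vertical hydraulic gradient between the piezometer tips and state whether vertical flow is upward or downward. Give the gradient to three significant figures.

|i_v| ≈ 0.0702; vertical flow is downward

Total head at BH-5: h = 216.08 m (water level in the standpipe).
Pressure head at BH-8: ψ = P/(ρg) = 830.5×1000 / (1000 × 9.81) = 84.66 m.
Total head at BH-8: h = z + ψ = 127.77 + 84.66 = 212.43 m.
Δh = h(BH-5) − h(BH-8) = 216.08 − 212.43 = 3.65 m.
Vertical separation Δz = 179.79 − 127.77 = 52.02 m.
|i_v| = |Δh| / Δz = 3.65 / 52.02 = 0.0702.
Head is higher in the shallow piezometer, so vertical flow is downward (recharge condition).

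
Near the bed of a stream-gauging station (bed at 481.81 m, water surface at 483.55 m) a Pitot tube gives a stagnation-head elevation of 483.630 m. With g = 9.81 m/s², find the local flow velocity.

v ≈ 1.25 m/s

Near the bed, under hydrostatic conditions, the piezometric head (z + ψ) equals the free-surface elevation, 483.55 m.
Velocity head = total − piezometric = 483.630 − 483.55 = 0.080 m.
v = √(2g·h_v) = √(2 × 9.81 × 0.080) = 1.25 m/s.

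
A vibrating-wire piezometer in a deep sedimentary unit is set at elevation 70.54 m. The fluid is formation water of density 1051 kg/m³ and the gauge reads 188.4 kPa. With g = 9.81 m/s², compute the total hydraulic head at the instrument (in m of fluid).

ψ = P/(ρg) = 188.4×1000 / (1051 × 9.81) = 18.27 m.
h = z + ψ = 70.54 + 18.27 = 88.81 m.

h ≈ 88.81 m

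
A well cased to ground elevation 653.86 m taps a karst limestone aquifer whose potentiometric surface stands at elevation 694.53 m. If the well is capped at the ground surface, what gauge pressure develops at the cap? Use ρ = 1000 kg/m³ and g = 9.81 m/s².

P ≈ 399 kPa

Head above the cap: Δh = 694.53 − 653.86 = 40.67 m.
P = ρgΔh = 1000 × 9.81 × 40.67 = 398973 Pa ≈ 399 kPa.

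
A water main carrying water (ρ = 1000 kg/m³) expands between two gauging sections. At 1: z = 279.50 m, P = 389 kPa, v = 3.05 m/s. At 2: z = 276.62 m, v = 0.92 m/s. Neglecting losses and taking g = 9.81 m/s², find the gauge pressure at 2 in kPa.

P₂ ≈ 421 kPa

Pressure head at 1: ψ₁ = P₁/(ρg) = 389×1000 / (1000 × 9.81) = 39.65 m.
Velocity heads: v₁²/2g = 3.05²/19.62 = 0.474 m; v₂²/2g = 0.92²/19.62 = 0.043 m.
Total head H = z₁ + ψ₁ + v₁²/2g = 279.50 + 39.65 + 0.474 = 319.62 m.
ψ₂ = H − z₂ − v₂²/2g = 319.62 − 276.62 − 0.043 = 42.96 m.
P₂ = ρgψ₂ = 1000 × 9.81 × 42.96 ≈ 421 kPa.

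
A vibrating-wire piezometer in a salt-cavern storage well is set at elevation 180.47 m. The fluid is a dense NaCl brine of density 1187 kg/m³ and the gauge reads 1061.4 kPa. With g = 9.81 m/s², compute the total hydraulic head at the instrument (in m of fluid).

h ≈ 271.62 m

ψ = P/(ρg) = 1061.4×1000 / (1187 × 9.81) = 91.15 m.
h = z + ψ = 180.47 + 91.15 = 271.62 m.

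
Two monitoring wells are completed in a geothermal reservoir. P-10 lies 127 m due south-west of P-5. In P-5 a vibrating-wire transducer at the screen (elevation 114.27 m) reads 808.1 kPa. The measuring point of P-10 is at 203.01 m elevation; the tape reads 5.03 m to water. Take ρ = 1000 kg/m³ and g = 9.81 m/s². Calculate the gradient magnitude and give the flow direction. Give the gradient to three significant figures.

Pressure head at P-5: ψ = P/(ρg) = 808.1×1000 / (1000 × 9.81) = 82.38 m.
Total head at P-5: h = z + ψ = 114.27 + 82.38 = 196.65 m.
Total head at P-10: h = 203.01 − 5.03 = 197.98 m.
Head difference: h(P-5) − h(P-10) = 196.65 − 197.98 = -1.33 m.
Hydraulic gradient: i = |Δh| / L = 1.33 / 127 = 0.0105.
Flow is from higher to lower head: from P-10 toward P-5, i.e. toward the north-east.

i ≈ 0.0105; groundwater flows toward the north-east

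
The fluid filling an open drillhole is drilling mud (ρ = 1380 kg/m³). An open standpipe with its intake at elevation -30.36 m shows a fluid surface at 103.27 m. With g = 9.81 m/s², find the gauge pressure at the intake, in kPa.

P ≈ 1810 kPa

Pressure head ψ = h − z = 103.27 − (-30.36) = 133.63 m.
P = ρgψ = 1380 × 9.81 × 133.63 = 1809056 Pa ≈ 1810 kPa.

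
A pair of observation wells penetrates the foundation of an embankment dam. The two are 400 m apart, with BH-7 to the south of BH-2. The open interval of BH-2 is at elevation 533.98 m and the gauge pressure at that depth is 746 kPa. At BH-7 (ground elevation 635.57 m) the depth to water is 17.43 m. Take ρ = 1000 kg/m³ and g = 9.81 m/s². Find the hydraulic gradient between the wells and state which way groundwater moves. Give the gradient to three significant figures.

Pressure head at BH-2: ψ = P/(ρg) = 746×1000 / (1000 × 9.81) = 76.04 m.
Total head at BH-2: h = z + ψ = 533.98 + 76.04 = 610.02 m.
Total head at BH-7: h = 635.57 − 17.43 = 618.14 m.
Head difference: h(BH-2) − h(BH-7) = 610.02 − 618.14 = -8.12 m.
Hydraulic gradient: i = |Δh| / L = 8.12 / 400 = 0.0203.
Flow is from higher to lower head: from BH-7 toward BH-2, i.e. toward the north.

i ≈ 0.0203; groundwater flows toward the north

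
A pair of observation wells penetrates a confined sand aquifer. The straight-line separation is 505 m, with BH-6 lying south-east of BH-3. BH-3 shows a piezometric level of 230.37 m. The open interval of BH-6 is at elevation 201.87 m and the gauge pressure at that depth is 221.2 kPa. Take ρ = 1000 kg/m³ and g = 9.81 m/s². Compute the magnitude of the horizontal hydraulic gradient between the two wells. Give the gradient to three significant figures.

i ≈ 0.0118

Total head at BH-3: h = 230.37 m (water level in the piezometer is the total head).
Pressure head at BH-6: ψ = P/(ρg) = 221.2×1000 / (1000 × 9.81) = 22.55 m.
Total head at BH-6: h = z + ψ = 201.87 + 22.55 = 224.42 m.
Head difference: h(BH-3) − h(BH-6) = 230.37 − 224.42 = 5.95 m.
Hydraulic gradient: i = |Δh| / L = 5.95 / 505 = 0.0118.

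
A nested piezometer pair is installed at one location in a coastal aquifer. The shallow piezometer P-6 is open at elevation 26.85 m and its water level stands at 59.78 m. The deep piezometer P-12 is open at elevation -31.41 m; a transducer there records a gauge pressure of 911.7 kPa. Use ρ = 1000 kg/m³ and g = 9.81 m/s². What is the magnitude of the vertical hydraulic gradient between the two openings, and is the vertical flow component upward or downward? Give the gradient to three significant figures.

|i_v| ≈ 0.0300; vertical flow is upward

Total head at P-6: h = 59.78 m (water level in the standpipe).
Pressure head at P-12: ψ = P/(ρg) = 911.7×1000 / (1000 × 9.81) = 92.94 m.
Total head at P-12: h = z + ψ = -31.41 + 92.94 = 61.53 m.
Δh = h(P-6) − h(P-12) = 59.78 − 61.53 = -1.75 m.
Vertical separation Δz = 26.85 − (-31.41) = 58.26 m.
|i_v| = |Δh| / Δz = 1.75 / 58.26 = 0.0300.
Head is higher in the deep piezometer, so vertical flow is upward (discharge condition).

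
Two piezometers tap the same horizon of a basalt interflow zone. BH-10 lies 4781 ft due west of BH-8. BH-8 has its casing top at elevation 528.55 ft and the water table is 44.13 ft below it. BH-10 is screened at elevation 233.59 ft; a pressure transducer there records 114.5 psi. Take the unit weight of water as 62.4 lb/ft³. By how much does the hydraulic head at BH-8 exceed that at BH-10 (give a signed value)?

Δh ≈ -13.40 ft

Total head at BH-8: h = 528.55 − 44.13 = 484.42 ft.
Pressure head at BH-10: ψ = 144·P/γ = 144 × 114.5 / 62.4 = 264.23 ft.
Total head at BH-10: h = z + ψ = 233.59 + 264.23 = 497.82 ft.
Head difference: h(BH-8) − h(BH-10) = 484.42 − 497.82 = -13.40 ft.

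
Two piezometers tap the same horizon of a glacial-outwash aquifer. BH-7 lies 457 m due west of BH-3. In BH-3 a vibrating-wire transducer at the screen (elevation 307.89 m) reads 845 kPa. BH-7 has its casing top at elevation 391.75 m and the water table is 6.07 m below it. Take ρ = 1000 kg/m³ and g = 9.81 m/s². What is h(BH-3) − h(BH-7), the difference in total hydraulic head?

Δh ≈ 8.35 m

Pressure head at BH-3: ψ = P/(ρg) = 845×1000 / (1000 × 9.81) = 86.14 m.
Total head at BH-3: h = z + ψ = 307.89 + 86.14 = 394.03 m.
Total head at BH-7: h = 391.75 − 6.07 = 385.68 m.
Head difference: h(BH-3) − h(BH-7) = 394.03 − 385.68 = 8.35 m.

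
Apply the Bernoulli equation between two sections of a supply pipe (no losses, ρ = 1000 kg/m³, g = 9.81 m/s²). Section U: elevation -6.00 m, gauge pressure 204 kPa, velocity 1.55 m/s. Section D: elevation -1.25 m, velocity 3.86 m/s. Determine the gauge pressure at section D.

P₂ ≈ 151 kPa

Pressure head at U: ψ₁ = P₁/(ρg) = 204×1000 / (1000 × 9.81) = 20.80 m.
Velocity heads: v₁²/2g = 1.55²/19.62 = 0.122 m; v₂²/2g = 3.86²/19.62 = 0.759 m.
Total head H = z₁ + ψ₁ + v₁²/2g = -6.00 + 20.80 + 0.122 = 14.92 m.
ψ₂ = H − z₂ − v₂²/2g = 14.92 − (-1.25) − 0.759 = 15.41 m.
P₂ = ρgψ₂ = 1000 × 9.81 × 15.41 ≈ 151 kPa.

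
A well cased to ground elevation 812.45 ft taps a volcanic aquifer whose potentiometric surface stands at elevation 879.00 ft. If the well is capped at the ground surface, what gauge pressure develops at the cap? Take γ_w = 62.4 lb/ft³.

Head above the cap: Δh = 879.00 − 812.45 = 66.55 ft.
P = γΔh/144 = 62.4 × 66.55 / 144 = 28.8 psi.

P ≈ 28.8 psi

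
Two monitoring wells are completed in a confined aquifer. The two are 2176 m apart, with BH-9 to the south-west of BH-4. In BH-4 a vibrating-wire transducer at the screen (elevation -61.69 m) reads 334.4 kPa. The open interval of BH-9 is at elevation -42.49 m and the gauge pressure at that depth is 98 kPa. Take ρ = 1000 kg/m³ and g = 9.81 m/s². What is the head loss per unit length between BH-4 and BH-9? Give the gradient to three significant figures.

i ≈ 0.00225 m/m

Pressure head at BH-4: ψ = P/(ρg) = 334.4×1000 / (1000 × 9.81) = 34.09 m.
Total head at BH-4: h = z + ψ = -61.69 + 34.09 = -27.60 m.
Pressure head at BH-9: ψ = P/(ρg) = 98×1000 / (1000 × 9.81) = 9.99 m.
Total head at BH-9: h = z + ψ = -42.49 + 9.99 = -32.50 m.
Head difference: h(BH-4) − h(BH-9) = -27.60 − (-32.50) = 4.90 m.
Hydraulic gradient: i = |Δh| / L = 4.90 / 2176 = 0.00225.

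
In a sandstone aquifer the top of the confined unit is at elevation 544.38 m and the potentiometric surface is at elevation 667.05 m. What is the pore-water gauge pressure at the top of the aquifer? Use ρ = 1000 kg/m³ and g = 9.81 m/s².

Pressure head at the aquifer top: ψ = h − z = 667.05 − 544.38 = 122.67 m.
P = ρgψ = 1000 × 9.81 × 122.67 = 1203393 Pa ≈ 1200 kPa.

P ≈ 1200 kPa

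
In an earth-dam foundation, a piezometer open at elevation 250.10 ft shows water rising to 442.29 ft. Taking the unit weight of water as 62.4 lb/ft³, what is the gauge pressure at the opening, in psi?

P ≈ 83.3 psi

Pressure head ψ = h − z = 442.29 − 250.10 = 192.19 ft.
P = γ·ψ / 144 = 62.4 × 192.19 / 144 = 83.3 psi.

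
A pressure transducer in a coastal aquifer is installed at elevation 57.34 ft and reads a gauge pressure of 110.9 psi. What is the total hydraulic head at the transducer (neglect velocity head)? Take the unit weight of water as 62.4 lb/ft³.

ψ = 144·P/γ = 144 × 110.9 / 62.4 = 255.92 ft.
h = z + ψ = 57.34 + 255.92 = 313.26 ft.

h ≈ 313.26 ft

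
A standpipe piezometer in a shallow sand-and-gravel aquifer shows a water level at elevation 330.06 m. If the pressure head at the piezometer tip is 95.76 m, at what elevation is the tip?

z ≈ 234.30 m

z = h − ψ = 330.06 − 95.76 = 234.30 m.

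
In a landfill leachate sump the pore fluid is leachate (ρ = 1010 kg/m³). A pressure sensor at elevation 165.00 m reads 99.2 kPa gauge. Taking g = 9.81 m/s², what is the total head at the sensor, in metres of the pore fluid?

h ≈ 175.01 m

ψ = P/(ρg) = 99.2×1000 / (1010 × 9.81) = 10.01 m.
h = z + ψ = 165.00 + 10.01 = 175.01 m.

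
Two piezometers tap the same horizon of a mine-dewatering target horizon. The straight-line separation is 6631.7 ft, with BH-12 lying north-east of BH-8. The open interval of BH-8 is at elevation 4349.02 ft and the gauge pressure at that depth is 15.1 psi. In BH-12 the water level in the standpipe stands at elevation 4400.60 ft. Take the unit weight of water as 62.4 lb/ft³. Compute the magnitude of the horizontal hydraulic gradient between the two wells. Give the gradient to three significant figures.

i ≈ 0.00252

Pressure head at BH-8: ψ = 144·P/γ = 144 × 15.1 / 62.4 = 34.85 ft.
Total head at BH-8: h = z + ψ = 4349.02 + 34.85 = 4383.87 ft.
Total head at BH-12: h = 4400.60 ft (water level in the piezometer is the total head).
Head difference: h(BH-8) − h(BH-12) = 4383.87 − 4400.60 = -16.73 ft.
Hydraulic gradient: i = |Δh| / L = 16.73 / 6631.7 = 0.00252.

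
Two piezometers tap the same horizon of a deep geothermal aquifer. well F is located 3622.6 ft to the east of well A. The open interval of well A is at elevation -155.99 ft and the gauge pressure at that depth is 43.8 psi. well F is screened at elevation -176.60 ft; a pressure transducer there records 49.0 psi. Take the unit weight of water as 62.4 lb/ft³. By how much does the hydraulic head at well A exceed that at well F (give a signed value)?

Δh ≈ 8.61 ft

Pressure head at well A: ψ = 144·P/γ = 144 × 43.8 / 62.4 = 101.08 ft.
Total head at well A: h = z + ψ = -155.99 + 101.08 = -54.91 ft.
Pressure head at well F: ψ = 144·P/γ = 144 × 49.0 / 62.4 = 113.08 ft.
Total head at well F: h = z + ψ = -176.60 + 113.08 = -63.52 ft.
Head difference: h(well A) − h(well F) = -54.91 − (-63.52) = 8.61 ft.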